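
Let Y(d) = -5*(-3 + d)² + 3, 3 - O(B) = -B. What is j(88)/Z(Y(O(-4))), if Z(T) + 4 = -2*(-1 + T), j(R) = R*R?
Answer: 968/19 ≈ 50.947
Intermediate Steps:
O(B) = 3 + B (O(B) = 3 - (-1)*B = 3 + B)
j(R) = R²
Y(d) = 3 - 5*(-3 + d)²
Z(T) = -2 - 2*T (Z(T) = -4 - 2*(-1 + T) = -4 + (2 - 2*T) = -2 - 2*T)
j(88)/Z(Y(O(-4))) = 88²/(-2 - 2*(3 - 5*(-3 + (3 - 4))²)) = 7744/(-2 - 2*(3 - 5*(-3 - 1)²)) = 7744/(-2 - 2*(3 - 5*(-4)²)) = 7744/(-2 - 2*(3 - 5*16)) = 7744/(-2 - 2*(3 - 80)) = 7744/(-2 - 2*(-77)) = 7744/(-2 + 154) = 7744/152 = 7744*(1/152) = 968/19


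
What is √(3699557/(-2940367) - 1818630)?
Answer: I*√15723445921799573489/2940367 ≈ 1348.6*I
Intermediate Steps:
√(3699557/(-2940367) - 1818630) = √(3699557*(-1/2940367) - 1818630) = √(-3699557/2940367 - 1818630) = √(-5347443336767/2940367) = I*√15723445921799573489/2940367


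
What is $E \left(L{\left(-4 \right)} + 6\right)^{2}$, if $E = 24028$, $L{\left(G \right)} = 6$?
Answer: $3460032$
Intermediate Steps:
$E \left(L{\left(-4 \right)} + 6\right)^{2} = 24028 \left(6 + 6\right)^{2} = 24028 \cdot 12^{2} = 24028 \cdot 144 = 3460032$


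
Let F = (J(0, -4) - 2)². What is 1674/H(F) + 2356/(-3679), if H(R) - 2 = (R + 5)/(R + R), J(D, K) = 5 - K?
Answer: 301479154/459875 ≈ 655.57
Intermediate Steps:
F = 49 (F = ((5 - 1*(-4)) - 2)² = ((5 + 4) - 2)² = (9 - 2)² = 7² = 49)
H(R) = 2 + (5 + R)/(2*R) (H(R) = 2 + (R + 5)/(R + R) = 2 + (5 + R)/((2*R)) = 2 + (5 + R)*(1/(2*R)) = 2 + (5 + R)/(2*R))
1674/H(F) + 2356/(-3679) = 1674/(((5/2)*(1 + 49)/49)) + 2356/(-3679) = 1674/(((5/2)*(1/49)*50)) + 2356*(-1/3679) = 1674/(125/49) - 2356/3679 = 1674*(49/125) - 2356/3679 = 82026/125 - 2356/3679 = 301479154/459875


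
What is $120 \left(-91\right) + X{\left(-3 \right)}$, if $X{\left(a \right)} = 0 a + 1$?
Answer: $-10919$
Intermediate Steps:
$X{\left(a \right)} = 1$ ($X{\left(a \right)} = 0 + 1 = 1$)
$120 \left(-91\right) + X{\left(-3 \right)} = 120 \left(-91\right) + 1 = -10920 + 1 = -10919$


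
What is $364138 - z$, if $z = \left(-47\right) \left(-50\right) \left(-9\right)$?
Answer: $385288$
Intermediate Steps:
$z = -21150$ ($z = 2350 \left(-9\right) = -21150$)
$364138 - z = 364138 - -21150 = 364138 + 21150 = 385288$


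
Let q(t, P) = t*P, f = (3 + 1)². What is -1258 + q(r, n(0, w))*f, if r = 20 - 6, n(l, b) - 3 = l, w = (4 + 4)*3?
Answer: -586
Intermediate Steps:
w = 24 (w = 8*3 = 24)
n(l, b) = 3 + l
r = 14
f = 16 (f = 4² = 16)
q(t, P) = P*t
-1258 + q(r, n(0, w))*f = -1258 + ((3 + 0)*14)*16 = -1258 + (3*14)*16 = -1258 + 42*16 = -1258 + 672 = -586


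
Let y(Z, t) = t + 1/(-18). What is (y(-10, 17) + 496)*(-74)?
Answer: -341621/9 ≈ -37958.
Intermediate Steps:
y(Z, t) = -1/18 + t (y(Z, t) = t - 1/18 = -1/18 + t)
(y(-10, 17) + 496)*(-74) = ((-1/18 + 17) + 496)*(-74) = (305/18 + 496)*(-74) = (9233/18)*(-74) = -341621/9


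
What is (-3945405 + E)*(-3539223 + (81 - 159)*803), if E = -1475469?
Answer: 19525212963018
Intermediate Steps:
(-3945405 + E)*(-3539223 + (81 - 159)*803) = (-3945405 - 1475469)*(-3539223 + (81 - 159)*803) = -5420874*(-3539223 - 78*803) = -5420874*(-3539223 - 62634) = -5420874*(-3601857) = 19525212963018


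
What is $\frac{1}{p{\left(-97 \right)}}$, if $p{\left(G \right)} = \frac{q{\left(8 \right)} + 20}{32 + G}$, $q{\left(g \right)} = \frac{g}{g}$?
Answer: $- \frac{65}{21} \approx -3.0952$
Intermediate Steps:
$q{\left(g \right)} = 1$
$p{\left(G \right)} = \frac{21}{32 + G}$ ($p{\left(G \right)} = \frac{1 + 20}{32 + G} = \frac{21}{32 + G}$)
$\frac{1}{p{\left(-97 \right)}} = \frac{1}{21 \frac{1}{32 - 97}} = \frac{1}{21 \frac{1}{-65}} = \frac{1}{21 \left(- \frac{1}{65}\right)} = \frac{1}{- \frac{21}{65}} = - \frac{65}{21}$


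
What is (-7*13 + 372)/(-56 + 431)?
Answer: 281/375 ≈ 0.74933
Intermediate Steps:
(-7*13 + 372)/(-56 + 431) = (-91 + 372)/375 = 281*(1/375) = 281/375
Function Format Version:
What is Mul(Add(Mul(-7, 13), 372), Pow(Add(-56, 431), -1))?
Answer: Rational(281, 375) ≈ 0.74933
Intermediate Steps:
Mul(Add(Mul(-7, 13), 372), Pow(Add(-56, 431), -1)) = Mul(Add(-91, 372), Pow(375, -1)) = Mul(281, Rational(1, 375)) = Rational(281, 375)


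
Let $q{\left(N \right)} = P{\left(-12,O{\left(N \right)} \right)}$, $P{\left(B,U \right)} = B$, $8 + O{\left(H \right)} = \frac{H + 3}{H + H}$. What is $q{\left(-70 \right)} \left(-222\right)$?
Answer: $2664$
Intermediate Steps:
$O{\left(H \right)} = -8 + \frac{3 + H}{2 H}$ ($O{\left(H \right)} = -8 + \frac{H + 3}{H + H} = -8 + \frac{3 + H}{2 H}$)
$q{\left(N \right)} = -12$
$q{\left(-70 \right)} \left(-222\right) = \left(-12\right) \left(-222\right) = 2664$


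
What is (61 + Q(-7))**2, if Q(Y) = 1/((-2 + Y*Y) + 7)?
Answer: 10857025/2916 ≈ 3723.3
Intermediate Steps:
Q(Y) = 1/(5 + Y**2) (Q(Y) = 1/((-2 + Y**2) + 7) = 1/(5 + Y**2))
(61 + Q(-7))**2 = (61 + 1/(5 + (-7)**2))**2 = (61 + 1/(5 + 49))**2 = (61 + 1/54)**2 = (3295/54)**2 = 10857025/2916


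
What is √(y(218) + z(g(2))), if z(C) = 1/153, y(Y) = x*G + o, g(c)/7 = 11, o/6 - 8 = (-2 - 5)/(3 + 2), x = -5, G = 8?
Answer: I*√25585/255 ≈ 0.62727*I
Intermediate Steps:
o = 198/5 (o = 48 + 6*((-2 - 5)/(3 + 2)) = 48 + 6*(-7/5) = 48 - 42/5 = 198/5 ≈ 39.600)
g(c) = 77 (g(c) = 7*11 = 77)
y(Y) = -⅖ (y(Y) = -5*8 + 198/5 = -40 + 198/5 = -⅖)
z(C) = 1/153
√(y(218) + z(g(2))) = √(-⅖ + 1/153) = √(-301/765) = I*√25585/255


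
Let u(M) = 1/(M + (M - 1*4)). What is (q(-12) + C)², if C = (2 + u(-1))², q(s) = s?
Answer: 96721/1296 ≈ 74.630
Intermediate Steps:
u(M) = 1/(-4 + 2*M) (u(M) = 1/(M + (M - 4)) = 1/(M + (-4 + M)) = 1/(-4 + 2*M))
C = 121/36 (C = (2 + 1/(2*(-2 - 1)))² = (2 + (½)/(-3))² = (2 + (½)*(-⅓))² = (2 - ⅙)² = (11/6)² = 121/36 ≈ 3.3611)
(q(-12) + C)² = (-12 + 121/36)² = (-311/36)² = 96721/1296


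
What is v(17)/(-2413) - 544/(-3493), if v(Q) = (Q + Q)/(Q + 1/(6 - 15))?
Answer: 99228643/640574284 ≈ 0.15491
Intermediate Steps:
v(Q) = 2*Q/(-1/9 + Q) (v(Q) = (2*Q)/(Q + 1/(-9)) = (2*Q)/(Q - 1/9) = (2*Q)/(-1/9 + Q) = 2*Q/(-1/9 + Q))
v(17)/(-2413) - 544/(-3493) = (18*17/(-1 + 9*17))/(-2413) - 544/(-3493) = (18*17/(-1 + 153))*(-1/2413) - 544*(-1/3493) = (18*17/152)*(-1/2413) + 544/3493 = (18*17*(1/152))*(-1/2413) + 544/3493 = (153/76)*(-1/2413) + 544/3493 = -153/183388 + 544/3493 = 99228643/640574284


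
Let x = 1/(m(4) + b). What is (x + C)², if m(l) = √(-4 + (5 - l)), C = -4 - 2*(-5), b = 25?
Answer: (-22693*I + 1812*√3)/(2*(-311*I + 25*√3)) ≈ 36.479 - 0.033316*I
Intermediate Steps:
C = 6 (C = -4 + 10 = 6)
m(l) = √(1 - l)
x = 1/(25 + I*√3) (x = 1/(√(1 - 1*4) + 25) = 1/(√(1 - 4) + 25) = 1/(√(-3) + 25) = 1/(I*√3 + 25) = 1/(25 + I*√3) ≈ 0.039809 - 0.002758*I)
(x + C)² = ((25/628 - I*√3/628) + 6)² = (3793/628 - I*√3/628)²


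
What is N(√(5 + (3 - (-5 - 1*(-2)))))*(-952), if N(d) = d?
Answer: -952*√11 ≈ -3157.4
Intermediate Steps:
N(√(5 + (3 - (-5 - 1*(-2)))))*(-952) = √(5 + (3 - (-5 - 1*(-2))))*(-952) = √(5 + (3 - (-5 + 2)))*(-952) = √(5 + (3 - 1*(-3)))*(-952) = √(5 + (3 + 3))*(-952) = √(5 + 6)*(-952) = √11*(-952) = -952*√11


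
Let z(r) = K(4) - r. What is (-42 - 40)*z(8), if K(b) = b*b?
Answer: -656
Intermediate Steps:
K(b) = b²
z(r) = 16 - r (z(r) = 4² - r = 16 - r)
(-42 - 40)*z(8) = (-42 - 40)*(16 - 1*8) = -82*(16 - 8) = -82*8 = -656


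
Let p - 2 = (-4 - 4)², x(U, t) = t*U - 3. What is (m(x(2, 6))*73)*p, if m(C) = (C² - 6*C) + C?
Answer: 173448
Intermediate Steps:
x(U, t) = -3 + U*t (x(U, t) = U*t - 3 = -3 + U*t)
m(C) = C² - 5*C
p = 66 (p = 2 + (-4 - 4)² = 2 + (-8)² = 2 + 64 = 66)
(m(x(2, 6))*73)*p = (((-3 + 2*6)*(-5 + (-3 + 2*6)))*73)*66 = (((-3 + 12)*(-5 + (-3 + 12)))*73)*66 = ((9*(-5 + 9))*73)*66 = ((9*4)*73)*66 = (36*73)*66 = 2628*66 = 173448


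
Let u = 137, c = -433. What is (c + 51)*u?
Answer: -52334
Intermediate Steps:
(c + 51)*u = (-433 + 51)*137 = -382*137 = -52334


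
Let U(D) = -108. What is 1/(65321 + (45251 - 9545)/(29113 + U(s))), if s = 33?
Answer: 29005/1894671311 ≈ 1.5309e-5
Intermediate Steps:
1/(65321 + (45251 - 9545)/(29113 + U(s))) = 1/(65321 + (45251 - 9545)/(29113 - 108)) = 1/(65321 + 35706/29005) = 1/(1894671311/29005) = 29005/1894671311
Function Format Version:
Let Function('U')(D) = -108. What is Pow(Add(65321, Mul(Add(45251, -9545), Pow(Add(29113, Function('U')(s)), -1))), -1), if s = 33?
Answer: Rational(29005, 1894671311) ≈ 1.5309e-5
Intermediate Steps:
Pow(Add(65321, Mul(Add(45251, -9545), Pow(Add(29113, Function('U')(s)), -1))), -1) = Pow(Add(65321, Mul(Add(45251, -9545), Pow(Add(29113, -108), -1))), -1) = Pow(Add(65321, Mul(35706, Pow(29005, -1))), -1) = Pow(Add(65321, Mul(35706, Rational(1, 29005))), -1) = Pow(Add(65321, Rational(35706, 29005)), -1) = Pow(Rational(1894671311, 29005), -1) = Rational(29005, 1894671311)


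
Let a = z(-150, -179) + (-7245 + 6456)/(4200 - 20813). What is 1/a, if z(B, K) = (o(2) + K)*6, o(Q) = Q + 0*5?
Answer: -16613/17642217 ≈ -0.00094166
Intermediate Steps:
o(Q) = Q (o(Q) = Q + 0 = Q)
z(B, K) = 12 + 6*K (z(B, K) = (2 + K)*6 = 12 + 6*K)
a = -17642217/16613 (a = (12 + 6*(-179)) + (-7245 + 6456)/(4200 - 20813) = (12 - 1074) - 789/(-16613) = -1062 - 789*(-1/16613) = -1062 + 789/16613 = -17642217/16613 ≈ -1062.0)
1/a = 1/(-17642217/16613) = -16613/17642217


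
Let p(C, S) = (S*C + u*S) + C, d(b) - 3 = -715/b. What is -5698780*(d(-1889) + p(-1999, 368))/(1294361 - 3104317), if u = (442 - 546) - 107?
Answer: -2194109582852055/854751721 ≈ -2.5670e+6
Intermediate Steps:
d(b) = 3 - 715/b
u = -211 (u = -104 - 107 = -211)
p(C, S) = C - 211*S + C*S (p(C, S) = (S*C - 211*S) + C = (C*S - 211*S) + C = (-211*S + C*S) + C = C - 211*S + C*S)
-5698780*(d(-1889) + p(-1999, 368))/(1294361 - 3104317) = -5698780*((3 - 715/(-1889)) + (-1999 - 211*368 - 1999*368))/(1294361 - 3104317) = -5698780/((-1809956/((3 - 715*(-1/1889)) + (-1999 - 77648 - 735632)))) = -5698780/((-1809956/((3 + 715/1889) - 815279))) = -5698780/((-1809956/(6382/1889 - 815279))) = -5698780/((-1809956/(-1540055649/1889))) = -5698780/((-1809956*(-1889/1540055649))) = -5698780/3419006884/1540055649 = -5698780*1540055649/3419006884 = -2194109582852055/854751721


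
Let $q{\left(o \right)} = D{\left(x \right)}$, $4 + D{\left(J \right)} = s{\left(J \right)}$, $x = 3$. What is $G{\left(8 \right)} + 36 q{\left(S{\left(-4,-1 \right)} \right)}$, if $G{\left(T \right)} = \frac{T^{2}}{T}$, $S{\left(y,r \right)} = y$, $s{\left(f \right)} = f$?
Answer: $-28$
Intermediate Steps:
$D{\left(J \right)} = -4 + J$
$G{\left(T \right)} = T$
$q{\left(o \right)} = -1$ ($q{\left(o \right)} = -4 + 3 = -1$)
$G{\left(8 \right)} + 36 q{\left(S{\left(-4,-1 \right)} \right)} = 8 + 36 \left(-1\right) = 8 - 36 = -28$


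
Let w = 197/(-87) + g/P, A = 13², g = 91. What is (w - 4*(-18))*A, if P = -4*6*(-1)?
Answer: 8648575/696 ≈ 12426.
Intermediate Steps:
P = 24 (P = -24*(-1) = 24)
A = 169
w = 1063/696 (w = 197/(-87) + 91/24 = 197*(-1/87) + 91*(1/24) = -197/87 + 91/24 = 1063/696 ≈ 1.5273)
(w - 4*(-18))*A = (1063/696 - 4*(-18))*169 = (1063/696 + 72)*169 = (51175/696)*169 = 8648575/696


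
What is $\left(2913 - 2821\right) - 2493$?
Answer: $-2401$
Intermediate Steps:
$\left(2913 - 2821\right) - 2493 = 92 - 2493 = -2401$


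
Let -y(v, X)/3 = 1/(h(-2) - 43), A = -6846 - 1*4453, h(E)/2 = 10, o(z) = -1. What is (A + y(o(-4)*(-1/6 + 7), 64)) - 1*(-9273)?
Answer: -46595/23 ≈ -2025.9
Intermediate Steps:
h(E) = 20 (h(E) = 2*10 = 20)
A = -11299 (A = -6846 - 4453 = -11299)
y(v, X) = 3/23 (y(v, X) = -3/(20 - 43) = -3/(-23) = -3*(-1/23) = 3/23)
(A + y(o(-4)*(-1/6 + 7), 64)) - 1*(-9273) = (-11299 + 3/23) - 1*(-9273) = -259874/23 + 9273 = -46595/23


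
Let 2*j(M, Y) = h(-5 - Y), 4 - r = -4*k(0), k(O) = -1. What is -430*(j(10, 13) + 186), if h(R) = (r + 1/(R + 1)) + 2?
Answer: -1366755/17 ≈ -80397.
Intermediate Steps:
r = 0 (r = 4 - (-4)*(-1) = 4 - 1*4 = 4 - 4 = 0)
h(R) = 2 + 1/(1 + R) (h(R) = (0 + 1/(R + 1)) + 2 = (0 + 1/(1 + R)) + 2 = 1/(1 + R) + 2 = 2 + 1/(1 + R))
j(M, Y) = (-7 - 2*Y)/(2*(-4 - Y)) (j(M, Y) = ((3 + 2*(-5 - Y))/(1 + (-5 - Y)))/2 = ((3 + (-10 - 2*Y))/(-4 - Y))/2 = ((-7 - 2*Y)/(-4 - Y))/2 = (-7 - 2*Y)/(2*(-4 - Y)))
-430*(j(10, 13) + 186) = -430*((7/2 + 13)/(4 + 13) + 186) = -430*((33/2)/17 + 186) = -430*((1/17)*(33/2) + 186) = -430*(33/34 + 186) = -430*6357/34 = -1366755/17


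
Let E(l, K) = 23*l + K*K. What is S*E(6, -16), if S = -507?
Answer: -199758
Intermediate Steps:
E(l, K) = K² + 23*l (E(l, K) = 23*l + K² = K² + 23*l)
S*E(6, -16) = -507*((-16)² + 23*6) = -507*(256 + 138) = -507*394 = -199758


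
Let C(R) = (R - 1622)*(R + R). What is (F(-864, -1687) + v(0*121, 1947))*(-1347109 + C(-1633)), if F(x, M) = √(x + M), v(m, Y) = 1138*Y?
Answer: 20569810647606 + 9283721*I*√2551 ≈ 2.057e+13 + 4.689e+8*I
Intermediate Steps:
C(R) = 2*R*(-1622 + R) (C(R) = (-1622 + R)*(2*R) = 2*R*(-1622 + R))
F(x, M) = √(M + x)
(F(-864, -1687) + v(0*121, 1947))*(-1347109 + C(-1633)) = (√(-1687 - 864) + 1138*1947)*(-1347109 + 2*(-1633)*(-1622 - 1633)) = (√(-2551) + 2215686)*(-1347109 + 2*(-1633)*(-3255)) = (I*√2551 + 2215686)*(-1347109 + 10630830) = (2215686 + I*√2551)*9283721 = 20569810647606 + 9283721*I*√2551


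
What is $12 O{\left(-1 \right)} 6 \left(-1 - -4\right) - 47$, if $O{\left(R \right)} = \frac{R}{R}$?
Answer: $169$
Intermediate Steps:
$O{\left(R \right)} = 1$
$12 O{\left(-1 \right)} 6 \left(-1 - -4\right) - 47 = 12 \cdot 1 \cdot 6 \left(-1 - -4\right) - 47 = 12 \cdot 6 \left(-1 + 4\right) - 47 = 12 \cdot 6 \cdot 3 - 47 = 12 \cdot 18 - 47 = 216 - 47 = 169$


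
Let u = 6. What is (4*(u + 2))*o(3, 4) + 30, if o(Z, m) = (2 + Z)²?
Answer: 830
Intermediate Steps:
(4*(u + 2))*o(3, 4) + 30 = (4*(6 + 2))*(2 + 3)² + 30 = (4*8)*5² + 30 = 32*25 + 30 = 800 + 30 = 830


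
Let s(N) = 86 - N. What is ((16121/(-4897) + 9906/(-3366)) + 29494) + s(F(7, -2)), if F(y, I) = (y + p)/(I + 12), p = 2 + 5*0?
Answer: 812430775367/27472170 ≈ 29573.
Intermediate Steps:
p = 2 (p = 2 + 0 = 2)
F(y, I) = (2 + y)/(12 + I) (F(y, I) = (y + 2)/(I + 12) = (2 + y)/(12 + I))
((16121/(-4897) + 9906/(-3366)) + 29494) + s(F(7, -2)) = ((16121/(-4897) + 9906/(-3366)) + 29494) + (86 - (2 + 7)/(12 - 2)) = ((16121*(-1/4897) + 9906*(-1/3366)) + 29494) + (86 - 9/10) = ((-16121/4897 - 1651/561) + 29494) + (86 - 9/10) = (-17128828/2747217 + 29494) + (86 - 1*9/10) = 81009289370/2747217 + (86 - 9/10) = 81009289370/2747217 + 851/10 = 812430775367/27472170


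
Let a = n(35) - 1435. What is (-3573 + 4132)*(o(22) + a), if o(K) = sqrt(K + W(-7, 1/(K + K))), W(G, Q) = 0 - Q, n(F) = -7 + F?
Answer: -786513 + 559*sqrt(10637)/22 ≈ -7.8389e+5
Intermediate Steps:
a = -1407 (a = (-7 + 35) - 1435 = 28 - 1435 = -1407)
W(G, Q) = -Q
o(K) = sqrt(K - 1/(2*K)) (o(K) = sqrt(K - 1/(K + K)) = sqrt(K - 1/(2*K)))
(-3573 + 4132)*(o(22) + a) = (-3573 + 4132)*(sqrt(-2/22 + 4*22)/2 - 1407) = 559*(sqrt(-2*1/22 + 88)/2 - 1407) = 559*(sqrt(-1/11 + 88)/2 - 1407) = 559*(sqrt(967/11)/2 - 1407) = 559*((sqrt(10637)/11)/2 - 1407) = 559*(sqrt(10637)/22 - 1407) = 559*(-1407 + sqrt(10637)/22) = -786513 + 559*sqrt(10637)/22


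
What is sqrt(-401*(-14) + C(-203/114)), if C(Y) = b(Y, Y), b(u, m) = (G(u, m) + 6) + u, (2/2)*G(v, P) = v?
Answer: sqrt(18247809)/57 ≈ 74.943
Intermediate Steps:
G(v, P) = v
b(u, m) = 6 + 2*u (b(u, m) = (u + 6) + u = (6 + u) + u = 6 + 2*u)
C(Y) = 6 + 2*Y
sqrt(-401*(-14) + C(-203/114)) = sqrt(-401*(-14) + (6 + 2*(-203/114))) = sqrt(5614 + (6 + 2*(-203*1/114))) = sqrt(5614 + (6 + 2*(-203/114))) = sqrt(5614 + (6 - 203/57)) = sqrt(5614 + 139/57) = sqrt(320137/57) = sqrt(18247809)/57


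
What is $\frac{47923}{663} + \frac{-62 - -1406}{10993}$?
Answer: $\frac{31041683}{428727} \approx 72.404$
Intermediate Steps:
$\frac{47923}{663} + \frac{-62 - -1406}{10993} = 47923 \cdot \frac{1}{663} + \left(-62 + 1406\right) \frac{1}{10993} = \frac{2819}{39} + 1344 \cdot \frac{1}{10993} = \frac{2819}{39} + \frac{1344}{10993} = \frac{31041683}{428727}$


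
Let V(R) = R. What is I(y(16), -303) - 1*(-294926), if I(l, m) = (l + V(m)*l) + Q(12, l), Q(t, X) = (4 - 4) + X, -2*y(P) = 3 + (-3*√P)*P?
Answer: 532963/2 ≈ 2.6648e+5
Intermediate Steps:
y(P) = -3/2 + 3*P^(3/2)/2 (y(P) = -(3 + (-3*√P)*P)/2 = -(3 - 3*P^(3/2))/2 = -3/2 + 3*P^(3/2)/2)
Q(t, X) = X (Q(t, X) = 0 + X = X)
I(l, m) = 2*l + l*m (I(l, m) = (l + m*l) + l = (l + l*m) + l = 2*l + l*m)
I(y(16), -303) - 1*(-294926) = (-3/2 + 3*16^(3/2)/2)*(2 - 303) - 1*(-294926) = (-3/2 + (3/2)*64)*(-301) + 294926 = (-3/2 + 96)*(-301) + 294926 = (189/2)*(-301) + 294926 = -56889/2 + 294926 = 532963/2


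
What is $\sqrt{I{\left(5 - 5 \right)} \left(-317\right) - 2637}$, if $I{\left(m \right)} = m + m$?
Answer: $3 i \sqrt{293} \approx 51.352 i$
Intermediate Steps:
$I{\left(m \right)} = 2 m$
$\sqrt{I{\left(5 - 5 \right)} \left(-317\right) - 2637} = \sqrt{2 \left(5 - 5\right) \left(-317\right) - 2637} = \sqrt{2 \cdot 0 \left(-317\right) - 2637} = \sqrt{0 \left(-317\right) - 2637} = \sqrt{0 - 2637} = \sqrt{-2637} = 3 i \sqrt{293}$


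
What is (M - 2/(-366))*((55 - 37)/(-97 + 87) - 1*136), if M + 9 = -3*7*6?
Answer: 17021056/915 ≈ 18602.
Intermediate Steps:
M = -135 (M = -9 - 3*7*6 = -9 - 21*6 = -9 - 126 = -135)
(M - 2/(-366))*((55 - 37)/(-97 + 87) - 1*136) = (-135 - 2/(-366))*((55 - 37)/(-97 + 87) - 1*136) = (-135 - 2*(-1/366))*(18/(-10) - 136) = (-135 + 1/183)*(18*(-⅒) - 136) = -24704*(-9/5 - 136)/183 = -24704/183*(-689/5) = 17021056/915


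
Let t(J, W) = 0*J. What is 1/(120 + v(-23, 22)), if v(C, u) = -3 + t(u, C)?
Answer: 1/117 ≈ 0.0085470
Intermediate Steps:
t(J, W) = 0
v(C, u) = -3 (v(C, u) = -3 + 0 = -3)
1/(120 + v(-23, 22)) = 1/(120 - 3) = 1/117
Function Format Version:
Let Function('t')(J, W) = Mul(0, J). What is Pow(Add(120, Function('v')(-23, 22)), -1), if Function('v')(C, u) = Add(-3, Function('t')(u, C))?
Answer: Rational(1, 117) ≈ 0.0085470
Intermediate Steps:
Function('t')(J, W) = 0
Function('v')(C, u) = -3 (Function('v')(C, u) = Add(-3, 0) = -3)
Pow(Add(120, Function('v')(-23, 22)), -1) = Pow(Add(120, -3), -1) = Pow(117, -1) = Rational(1, 117)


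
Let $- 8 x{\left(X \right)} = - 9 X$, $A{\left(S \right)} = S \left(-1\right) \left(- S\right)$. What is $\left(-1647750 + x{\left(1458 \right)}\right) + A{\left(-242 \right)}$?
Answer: $- \frac{6350183}{4} \approx -1.5875 \cdot 10^{6}$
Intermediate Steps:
$A{\left(S \right)} = S^{2}$ ($A{\left(S \right)} = - S \left(- S\right) = S^{2}$)
$x{\left(X \right)} = \frac{9 X}{8}$ ($x{\left(X \right)} = - \frac{\left(-9\right) X}{8} = \frac{9 X}{8}$)
$\left(-1647750 + x{\left(1458 \right)}\right) + A{\left(-242 \right)} = \left(-1647750 + \frac{9}{8} \cdot 1458\right) + \left(-242\right)^{2} = \left(-1647750 + \frac{6561}{4}\right) + 58564 = - \frac{6584439}{4} + 58564 = - \frac{6350183}{4}$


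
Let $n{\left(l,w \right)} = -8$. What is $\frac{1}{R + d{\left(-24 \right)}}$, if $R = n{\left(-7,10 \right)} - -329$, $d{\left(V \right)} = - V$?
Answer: $\frac{1}{345} \approx 0.0028986$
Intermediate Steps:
$R = 321$ ($R = -8 - -329 = -8 + 329 = 321$)
$\frac{1}{R + d{\left(-24 \right)}} = \frac{1}{321 - -24} = \frac{1}{321 + 24} = \frac{1}{345}$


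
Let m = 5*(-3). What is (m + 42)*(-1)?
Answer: -27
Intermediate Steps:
m = -15
(m + 42)*(-1) = (-15 + 42)*(-1) = 27*(-1) = -27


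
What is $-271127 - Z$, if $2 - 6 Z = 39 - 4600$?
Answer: $- \frac{543775}{2} \approx -2.7189 \cdot 10^{5}$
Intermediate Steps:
$Z = \frac{1521}{2}$ ($Z = \frac{1}{3} - \frac{39 - 4600}{6} = \frac{1}{3} - - \frac{4561}{6} = \frac{1}{3} + \frac{4561}{6} = \frac{1521}{2} \approx 760.5$)
$-271127 - Z = -271127 - \frac{1521}{2} = - \frac{543775}{2}$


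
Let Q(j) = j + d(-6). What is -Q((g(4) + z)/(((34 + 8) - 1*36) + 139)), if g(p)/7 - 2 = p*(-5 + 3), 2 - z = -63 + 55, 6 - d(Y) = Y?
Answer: -1708/145 ≈ -11.779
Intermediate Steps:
d(Y) = 6 - Y
z = 10 (z = 2 - (-63 + 55) = 2 - 1*(-8) = 2 + 8 = 10)
g(p) = 14 - 14*p (g(p) = 14 + 7*(p*(-5 + 3)) = 14 + 7*(p*(-2)) = 14 + 7*(-2*p) = 14 - 14*p)
Q(j) = 12 + j (Q(j) = j + (6 - 1*(-6)) = j + (6 + 6) = j + 12 = 12 + j)
-Q((g(4) + z)/(((34 + 8) - 1*36) + 139)) = -(12 + ((14 - 14*4) + 10)/(((34 + 8) - 1*36) + 139)) = -(12 + ((14 - 56) + 10)/((42 - 36) + 139)) = -(12 + (-42 + 10)/(6 + 139)) = -(12 - 32/145) = -1*1708/145 = -1708/145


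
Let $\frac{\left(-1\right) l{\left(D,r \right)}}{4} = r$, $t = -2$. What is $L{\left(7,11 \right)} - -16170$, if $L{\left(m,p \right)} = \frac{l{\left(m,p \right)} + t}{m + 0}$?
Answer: $\frac{113144}{7} \approx 16163.0$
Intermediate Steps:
$l{\left(D,r \right)} = - 4 r$
$L{\left(m,p \right)} = \frac{-2 - 4 p}{m}$ ($L{\left(m,p \right)} = \frac{- 4 p - 2}{m + 0} = \frac{-2 - 4 p}{m}$)
$L{\left(7,11 \right)} - -16170 = \frac{2 \left(-1 - 22\right)}{7} - -16170 = 2 \cdot \frac{1}{7} \left(-1 - 22\right) + 16170 = 2 \cdot \frac{1}{7} \left(-23\right) + 16170 = - \frac{46}{7} + 16170 = \frac{113144}{7}$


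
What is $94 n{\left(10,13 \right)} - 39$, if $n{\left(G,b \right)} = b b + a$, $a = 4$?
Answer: $16223$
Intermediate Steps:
$n{\left(G,b \right)} = 4 + b^{2}$ ($n{\left(G,b \right)} = b b + 4 = b^{2} + 4 = 4 + b^{2}$)
$94 n{\left(10,13 \right)} - 39 = 94 \left(4 + 13^{2}\right) - 39 = 94 \left(4 + 169\right) - 39 = 94 \cdot 173 - 39 = 16262 - 39 = 16223$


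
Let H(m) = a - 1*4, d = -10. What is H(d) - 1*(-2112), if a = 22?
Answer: 2130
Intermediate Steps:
H(m) = 18 (H(m) = 22 - 1*4 = 22 - 4 = 18)
H(d) - 1*(-2112) = 18 - 1*(-2112) = 18 + 2112 = 2130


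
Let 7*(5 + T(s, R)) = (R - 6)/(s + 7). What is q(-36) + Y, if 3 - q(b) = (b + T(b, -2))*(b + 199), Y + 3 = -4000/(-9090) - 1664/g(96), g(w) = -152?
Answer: 23448087911/3506013 ≈ 6688.0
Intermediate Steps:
T(s, R) = -5 + (-6 + R)/(7*(7 + s)) (T(s, R) = -5 + ((R - 6)/(s + 7))/7 = -5 + ((-6 + R)/(7 + s))/7 = -5 + (-6 + R)/(7*(7 + s)))
Y = 144859/17271 (Y = -3 + (-4000/(-9090) - 1664/(-152)) = -3 + (-4000*(-1/9090) - 1664*(-1/152)) = -3 + (400/909 + 208/19) = -3 + 196672/17271 = 144859/17271 ≈ 8.3874)
q(b) = 3 - (199 + b)*(b + (-253 - 35*b)/(7*(7 + b))) (q(b) = 3 - (b + (-251 - 2 - 35*b)/(7*(7 + b)))*(b + 199) = 3 - (b + (-253 - 35*b)/(7*(7 + b)))*(199 + b) = 3 - (199 + b)*(b + (-253 - 35*b)/(7*(7 + b))))
q(-36) + Y = (50494 - 2512*(-36) - 1407*(-36)**2 - 7*(-36)**3)/(7*(7 - 36)) + 144859/17271 = (1/7)*(50494 + 90432 - 1407*1296 - 7*(-46656))/(-29) + 144859/17271 = (1/7)*(-1/29)*(50494 + 90432 - 1823472 + 326592) + 144859/17271 = (1/7)*(-1/29)*(-1355954) + 144859/17271 = 1355954/203 + 144859/17271 = 23448087911/3506013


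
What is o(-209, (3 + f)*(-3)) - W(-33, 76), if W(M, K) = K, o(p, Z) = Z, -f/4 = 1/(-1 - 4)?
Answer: -437/5 ≈ -87.400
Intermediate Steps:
f = 4/5 (f = -4/(-1 - 4) = -4/(-5) = -4*(-1/5) = 4/5 ≈ 0.80000)
o(-209, (3 + f)*(-3)) - W(-33, 76) = (3 + 4/5)*(-3) - 1*76 = (19/5)*(-3) - 76 = -57/5 - 76 = -437/5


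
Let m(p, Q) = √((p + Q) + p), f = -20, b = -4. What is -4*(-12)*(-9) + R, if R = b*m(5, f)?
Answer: -432 - 4*I*√10 ≈ -432.0 - 12.649*I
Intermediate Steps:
m(p, Q) = √(Q + 2*p) (m(p, Q) = √((Q + p) + p) = √(Q + 2*p))
R = -4*I*√10 (R = -4*√(-20 + 2*5) = -4*√(-20 + 10) = -4*I*√10 ≈ -12.649*I)
-4*(-12)*(-9) + R = -4*(-12)*(-9) - 4*I*√10 = 48*(-9) - 4*I*√10 = -432 - 4*I*√10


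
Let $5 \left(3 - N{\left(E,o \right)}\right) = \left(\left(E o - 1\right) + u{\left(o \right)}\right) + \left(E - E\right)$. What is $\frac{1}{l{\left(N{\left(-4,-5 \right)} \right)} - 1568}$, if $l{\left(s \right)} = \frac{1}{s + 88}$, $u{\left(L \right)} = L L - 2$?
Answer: $- \frac{413}{647579} \approx -0.00063776$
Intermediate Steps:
$u{\left(L \right)} = -2 + L^{2}$ ($u{\left(L \right)} = L^{2} - 2 = -2 + L^{2}$)
$N{\left(E,o \right)} = \frac{18}{5} - \frac{o^{2}}{5} - \frac{E o}{5}$ ($N{\left(E,o \right)} = 3 - \frac{\left(\left(E o - 1\right) + \left(-2 + o^{2}\right)\right) + \left(E - E\right)}{5} = 3 - \frac{\left(\left(-1 + E o\right) + \left(-2 + o^{2}\right)\right) + 0}{5} = 3 - \frac{\left(-3 + o^{2} + E o\right) + 0}{5} = 3 - \frac{-3 + o^{2} + E o}{5} = 3 - \left(- \frac{3}{5} + \frac{o^{2}}{5} + \frac{E o}{5}\right) = \frac{18}{5} - \frac{o^{2}}{5} - \frac{E o}{5}$)
$l{\left(s \right)} = \frac{1}{88 + s}$
$\frac{1}{l{\left(N{\left(-4,-5 \right)} \right)} - 1568} = \frac{1}{\frac{1}{88 - \left(- \frac{18}{5} + 4 + 5\right)} - 1568} = \frac{1}{\frac{1}{88 - \frac{27}{5}} - 1568} = \frac{1}{\frac{1}{\frac{413}{5}} - 1568} = \frac{1}{\frac{5}{413} - 1568} = \frac{1}{- \frac{647579}{413}} = - \frac{413}{647579}$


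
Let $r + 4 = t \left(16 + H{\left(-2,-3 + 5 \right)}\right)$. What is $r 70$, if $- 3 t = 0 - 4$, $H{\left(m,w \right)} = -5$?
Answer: $\frac{2240}{3} \approx 746.67$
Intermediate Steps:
$t = \frac{4}{3}$ ($t = - \frac{0 - 4}{3} = \left(- \frac{1}{3}\right) \left(-4\right) = \frac{4}{3} \approx 1.3333$)
$r = \frac{32}{3}$ ($r = -4 + \frac{4 \left(16 - 5\right)}{3} = -4 + \frac{4}{3} \cdot 11 = -4 + \frac{44}{3} = \frac{32}{3} \approx 10.667$)
$r 70 = \frac{32}{3} \cdot 70 = \frac{2240}{3}$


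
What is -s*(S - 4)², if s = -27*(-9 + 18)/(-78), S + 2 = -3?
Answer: -6561/26 ≈ -252.35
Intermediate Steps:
S = -5 (S = -2 - 3 = -5)
s = 81/26 (s = -27*9*(-1/78) = -243*(-1/78) = 81/26 ≈ 3.1154)
-s*(S - 4)² = -81*(-5 - 4)²/26 = -81*(-9)²/26 = -81*81/26 = -1*6561/26 = -6561/26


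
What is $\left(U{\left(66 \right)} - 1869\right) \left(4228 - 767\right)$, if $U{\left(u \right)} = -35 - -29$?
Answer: $-6489375$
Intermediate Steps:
$U{\left(u \right)} = -6$ ($U{\left(u \right)} = -35 + 29 = -6$)
$\left(U{\left(66 \right)} - 1869\right) \left(4228 - 767\right) = \left(-6 - 1869\right) \left(4228 - 767\right) = \left(-1875\right) 3461 = -6489375$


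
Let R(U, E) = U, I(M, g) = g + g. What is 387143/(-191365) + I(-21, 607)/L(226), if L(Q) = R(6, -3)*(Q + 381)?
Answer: -970064/574095 ≈ -1.6897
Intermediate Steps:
I(M, g) = 2*g
L(Q) = 2286 + 6*Q (L(Q) = 6*(Q + 381) = 6*(381 + Q) = 2286 + 6*Q)
387143/(-191365) + I(-21, 607)/L(226) = 387143/(-191365) + (2*607)/(2286 + 6*226) = 387143*(-1/191365) + 1214/(2286 + 1356) = -387143/191365 + 1214/3642 = -387143/191365 + 1214*(1/3642) = -387143/191365 + 1/3 = -970064/574095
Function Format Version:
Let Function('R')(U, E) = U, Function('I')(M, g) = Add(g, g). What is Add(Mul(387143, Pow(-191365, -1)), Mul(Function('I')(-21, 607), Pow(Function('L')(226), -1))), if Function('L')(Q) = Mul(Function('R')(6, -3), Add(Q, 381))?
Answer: Rational(-970064, 574095) ≈ -1.6897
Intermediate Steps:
Function('I')(M, g) = Mul(2, g)
Function('L')(Q) = Add(2286, Mul(6, Q)) (Function('L')(Q) = Mul(6, Add(Q, 381)) = Mul(6, Add(381, Q)) = Add(2286, Mul(6, Q)))
Add(Mul(387143, Pow(-191365, -1)), Mul(Function('I')(-21, 607), Pow(Function('L')(226), -1))) = Add(Mul(387143, Pow(-191365, -1)), Mul(Mul(2, 607), Pow(Add(2286, Mul(6, 226)), -1))) = Add(Mul(387143, Rational(-1, 191365)), Mul(1214, Pow(Add(2286, 1356), -1))) = Add(Rational(-387143, 191365), Mul(1214, Pow(3642, -1))) = Add(Rational(-387143, 191365), Mul(1214, Rational(1, 3642))) = Add(Rational(-387143, 191365), Rational(1, 3)) = Rational(-970064, 574095)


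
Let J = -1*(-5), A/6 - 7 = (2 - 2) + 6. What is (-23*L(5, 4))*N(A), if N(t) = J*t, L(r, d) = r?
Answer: -44850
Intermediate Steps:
A = 78 (A = 42 + 6*((2 - 2) + 6) = 42 + 6*(0 + 6) = 42 + 6*6 = 42 + 36 = 78)
J = 5
N(t) = 5*t
(-23*L(5, 4))*N(A) = (-23*5)*(5*78) = -115*390 = -44850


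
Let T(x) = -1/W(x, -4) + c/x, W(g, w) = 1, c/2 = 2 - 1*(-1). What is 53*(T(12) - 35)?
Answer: -3763/2 ≈ -1881.5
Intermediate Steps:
c = 6 (c = 2*(2 - 1*(-1)) = 2*(2 + 1) = 2*3 = 6)
T(x) = -1 + 6/x (T(x) = -1/1 + 6/x = -1*1 + 6/x = -1 + 6/x)
53*(T(12) - 35) = 53*((6 - 1*12)/12 - 35) = 53*((6 - 12)/12 - 35) = 53*((1/12)*(-6) - 35) = 53*(-½ - 35) = 53*(-71/2) = -3763/2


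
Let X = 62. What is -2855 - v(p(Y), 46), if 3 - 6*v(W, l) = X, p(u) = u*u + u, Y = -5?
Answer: -17071/6 ≈ -2845.2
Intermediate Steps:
p(u) = u + u² (p(u) = u² + u = u + u²)
v(W, l) = -59/6 (v(W, l) = ½ - ⅙*62 = ½ - 31/3 = -59/6)
-2855 - v(p(Y), 46) = -2855 - 1*(-59/6) = -2855 + 59/6 = -17071/6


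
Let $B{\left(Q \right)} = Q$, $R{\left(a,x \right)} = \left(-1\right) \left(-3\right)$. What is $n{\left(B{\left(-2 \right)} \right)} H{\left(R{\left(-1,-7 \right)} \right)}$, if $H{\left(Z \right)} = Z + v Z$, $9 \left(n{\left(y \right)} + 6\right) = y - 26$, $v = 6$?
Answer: $- \frac{574}{3} \approx -191.33$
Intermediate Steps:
$R{\left(a,x \right)} = 3$
$n{\left(y \right)} = - \frac{80}{9} + \frac{y}{9}$ ($n{\left(y \right)} = -6 + \frac{y - 26}{9} = -6 + \frac{-26 + y}{9} = -6 + \left(- \frac{26}{9} + \frac{y}{9}\right) = - \frac{80}{9} + \frac{y}{9}$)
$H{\left(Z \right)} = 7 Z$ ($H{\left(Z \right)} = Z + 6 Z = 7 Z$)
$n{\left(B{\left(-2 \right)} \right)} H{\left(R{\left(-1,-7 \right)} \right)} = \left(- \frac{80}{9} + \frac{1}{9} \left(-2\right)\right) 7 \cdot 3 = \left(- \frac{80}{9} - \frac{2}{9}\right) 21 = \left(- \frac{82}{9}\right) 21 = - \frac{574}{3}$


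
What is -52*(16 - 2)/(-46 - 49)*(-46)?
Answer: -33488/95 ≈ -352.51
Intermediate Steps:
-52*(16 - 2)/(-46 - 49)*(-46) = -728/(-95)*(-46) = -728*(-1)/95*(-46) = -52*(-14/95)*(-46) = (728/95)*(-46) = -33488/95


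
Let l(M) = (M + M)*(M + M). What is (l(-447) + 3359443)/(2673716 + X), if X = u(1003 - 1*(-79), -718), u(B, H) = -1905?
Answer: 4158679/2671811 ≈ 1.5565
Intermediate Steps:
l(M) = 4*M² (l(M) = (2*M)*(2*M) = 4*M²)
X = -1905
(l(-447) + 3359443)/(2673716 + X) = (4*(-447)² + 3359443)/(2673716 - 1905) = (4*199809 + 3359443)/2671811 = (799236 + 3359443)*(1/2671811) = 4158679*(1/2671811) = 4158679/2671811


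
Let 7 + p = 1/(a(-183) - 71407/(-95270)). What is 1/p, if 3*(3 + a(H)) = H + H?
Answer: -1691049/11850953 ≈ -0.14269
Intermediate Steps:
a(H) = -3 + 2*H/3 (a(H) = -3 + (H + H)/3 = -3 + (2*H)/3 = -3 + 2*H/3)
p = -11850953/1691049 (p = -7 + 1/((-3 + (2/3)*(-183)) - 71407/(-95270)) = -7 + 1/((-3 - 122) - 71407*(-1/95270)) = -7 + 1/(-125 + 10201/13610) = -7 + 1/(-1691049/13610) = -7 - 13610/1691049 = -11850953/1691049 ≈ -7.0080)
1/p = 1/(-11850953/1691049) = -1691049/11850953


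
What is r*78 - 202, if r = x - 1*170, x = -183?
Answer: -27736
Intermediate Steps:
r = -353 (r = -183 - 1*170 = -183 - 170 = -353)
r*78 - 202 = -353*78 - 202 = -27534 - 202 = -27736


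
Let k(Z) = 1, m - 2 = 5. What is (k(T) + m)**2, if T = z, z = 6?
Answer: 64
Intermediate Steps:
T = 6
m = 7 (m = 2 + 5 = 7)
(k(T) + m)**2 = (1 + 7)**2 = 8**2 = 64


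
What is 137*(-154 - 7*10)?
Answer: -30688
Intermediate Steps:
137*(-154 - 7*10) = 137*(-154 - 70) = 137*(-224) = -30688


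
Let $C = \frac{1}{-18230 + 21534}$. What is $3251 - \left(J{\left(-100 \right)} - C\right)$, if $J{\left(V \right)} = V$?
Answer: $\frac{11071705}{3304} \approx 3351.0$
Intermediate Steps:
$C = \frac{1}{3304} \approx 0.00030266$
$3251 - \left(J{\left(-100 \right)} - C\right) = 3251 - \left(-100 - \frac{1}{3304}\right) = 3251 - - \frac{330401}{3304} = 3251 + \frac{330401}{3304} = \frac{11071705}{3304}$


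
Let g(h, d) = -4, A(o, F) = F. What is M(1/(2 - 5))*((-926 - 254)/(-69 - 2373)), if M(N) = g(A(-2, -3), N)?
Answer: -2360/1221 ≈ -1.9328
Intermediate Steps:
M(N) = -4
M(1/(2 - 5))*((-926 - 254)/(-69 - 2373)) = -4*(-926 - 254)/(-69 - 2373) = -(-4720)/(-2442) = -(-4720)*(-1)/2442 = -4*590/1221 = -2360/1221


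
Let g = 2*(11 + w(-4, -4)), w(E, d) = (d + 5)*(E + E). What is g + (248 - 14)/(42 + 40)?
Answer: 363/41 ≈ 8.8537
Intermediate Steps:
w(E, d) = 2*E*(5 + d) (w(E, d) = (5 + d)*(2*E) = 2*E*(5 + d))
g = 6 (g = 2*(11 + 2*(-4)*(5 - 4)) = 2*(11 + 2*(-4)*1) = 2*(11 - 8) = 2*3 = 6)
g + (248 - 14)/(42 + 40) = 6 + (248 - 14)/(42 + 40) = 6 + 234/82 = 6 + 234*(1/82) = 6 + 117/41 = 363/41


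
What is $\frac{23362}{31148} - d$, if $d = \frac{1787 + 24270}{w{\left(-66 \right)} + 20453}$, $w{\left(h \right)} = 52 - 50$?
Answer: $- \frac{166876863}{318566170} \approx -0.52384$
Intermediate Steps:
$w{\left(h \right)} = 2$
$d = \frac{26057}{20455}$ ($d = \frac{1787 + 24270}{2 + 20453} = \frac{26057}{20455} \approx 1.2739$)
$\frac{23362}{31148} - d = \frac{23362}{31148} - \frac{26057}{20455} = 23362 \cdot \frac{1}{31148} - \frac{26057}{20455} = \frac{11681}{15574} - \frac{26057}{20455} = - \frac{166876863}{318566170}$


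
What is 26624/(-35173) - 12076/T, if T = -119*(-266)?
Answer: -37279566/32746063 ≈ -1.1384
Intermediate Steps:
T = 31654
26624/(-35173) - 12076/T = 26624/(-35173) - 12076/31654 = 26624*(-1/35173) - 12076*1/31654 = -26624/35173 - 6038/15827 = -37279566/32746063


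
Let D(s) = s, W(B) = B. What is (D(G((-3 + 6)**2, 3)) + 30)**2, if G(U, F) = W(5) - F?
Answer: 1024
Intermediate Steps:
G(U, F) = 5 - F
(D(G((-3 + 6)**2, 3)) + 30)**2 = ((5 - 1*3) + 30)**2 = ((5 - 3) + 30)**2 = (2 + 30)**2 = 32**2 = 1024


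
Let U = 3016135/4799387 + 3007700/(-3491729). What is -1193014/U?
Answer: 19992718026979520722/3903590232485 ≈ 5.1216e+6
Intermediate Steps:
U = -3903590232485/16758158770123 (U = 3016135*(1/4799387) + 3007700*(-1/3491729) = 3016135/4799387 - 3007700/3491729 = -3903590232485/16758158770123 ≈ -0.23294)
-1193014/U = -1193014/(-3903590232485/16758158770123) = -1193014*(-16758158770123/3903590232485) = 19992718026979520722/3903590232485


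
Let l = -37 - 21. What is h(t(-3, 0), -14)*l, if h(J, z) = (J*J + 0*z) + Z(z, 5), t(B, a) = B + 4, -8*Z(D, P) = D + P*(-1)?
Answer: -783/4 ≈ -195.75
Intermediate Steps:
Z(D, P) = -D/8 + P/8 (Z(D, P) = -(D + P*(-1))/8 = -(D - P)/8 = -D/8 + P/8)
t(B, a) = 4 + B
h(J, z) = 5/8 + J**2 - z/8 (h(J, z) = (J*J + 0*z) + (-z/8 + (1/8)*5) = (J**2 + 0) + (-z/8 + 5/8) = J**2 + (5/8 - z/8) = 5/8 + J**2 - z/8)
l = -58
h(t(-3, 0), -14)*l = (5/8 + (4 - 3)**2 - 1/8*(-14))*(-58) = (5/8 + 1**2 + 7/4)*(-58) = (5/8 + 1 + 7/4)*(-58) = (27/8)*(-58) = -783/4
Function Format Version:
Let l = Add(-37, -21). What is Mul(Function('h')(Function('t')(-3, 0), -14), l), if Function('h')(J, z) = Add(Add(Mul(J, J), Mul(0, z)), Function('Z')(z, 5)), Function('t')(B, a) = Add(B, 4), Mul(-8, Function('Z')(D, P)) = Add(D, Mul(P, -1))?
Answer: Rational(-783, 4) ≈ -195.75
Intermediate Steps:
Function('Z')(D, P) = Add(Mul(Rational(-1, 8), D), Mul(Rational(1, 8), P)) (Function('Z')(D, P) = Mul(Rational(-1, 8), Add(D, Mul(P, -1))) = Mul(Rational(-1, 8), Add(D, Mul(-1, P))) = Add(Mul(Rational(-1, 8), D), Mul(Rational(1, 8), P)))
Function('t')(B, a) = Add(4, B)
Function('h')(J, z) = Add(Rational(5, 8), Pow(J, 2), Mul(Rational(-1, 8), z)) (Function('h')(J, z) = Add(Add(Mul(J, J), Mul(0, z)), Add(Mul(Rational(-1, 8), z), Mul(Rational(1, 8), 5))) = Add(Add(Pow(J, 2), 0), Add(Mul(Rational(-1, 8), z), Rational(5, 8))) = Add(Pow(J, 2), Add(Rational(5, 8), Mul(Rational(-1, 8), z))) = Add(Rational(5, 8), Pow(J, 2), Mul(Rational(-1, 8), z)))
l = -58
Mul(Function('h')(Function('t')(-3, 0), -14), l) = Mul(Add(Rational(5, 8), Pow(Add(4, -3), 2), Mul(Rational(-1, 8), -14)), -58) = Mul(Add(Rational(5, 8), Pow(1, 2), Rational(7, 4)), -58) = Mul(Add(Rational(5, 8), 1, Rational(7, 4)), -58) = Mul(Rational(27, 8), -58) = Rational(-783, 4)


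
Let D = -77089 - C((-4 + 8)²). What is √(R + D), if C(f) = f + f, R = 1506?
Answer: 71*I*√15 ≈ 274.98*I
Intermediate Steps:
C(f) = 2*f
D = -77121 (D = -77089 - 2*(-4 + 8)² = -77089 - 2*4² = -77089 - 2*16 = -77089 - 1*32 = -77089 - 32 = -77121)
√(R + D) = √(1506 - 77121) = √(-75615) = 71*I*√15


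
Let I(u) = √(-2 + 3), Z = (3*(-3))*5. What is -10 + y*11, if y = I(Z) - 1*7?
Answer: -76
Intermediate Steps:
Z = -45 (Z = -9*5 = -45)
I(u) = 1 (I(u) = √1 = 1)
y = -6 (y = 1 - 1*7 = 1 - 7 = -6)
-10 + y*11 = -10 - 6*11 = -10 - 66 = -76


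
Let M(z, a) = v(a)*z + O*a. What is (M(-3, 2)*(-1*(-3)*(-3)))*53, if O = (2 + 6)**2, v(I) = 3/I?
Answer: -117819/2 ≈ -58910.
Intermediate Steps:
O = 64 (O = 8**2 = 64)
M(z, a) = 64*a + 3*z/a (M(z, a) = (3/a)*z + 64*a = 3*z/a + 64*a = 64*a + 3*z/a)
(M(-3, 2)*(-1*(-3)*(-3)))*53 = ((64*2 + 3*(-3)/2)*(-1*(-3)*(-3)))*53 = ((128 + 3*(-3)*(1/2))*(3*(-3)))*53 = ((128 - 9/2)*(-9))*53 = ((247/2)*(-9))*53 = -2223/2*53 = -117819/2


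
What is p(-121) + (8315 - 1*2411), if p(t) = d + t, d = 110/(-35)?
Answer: 40459/7 ≈ 5779.9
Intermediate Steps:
d = -22/7 (d = 110*(-1/35) = -22/7 ≈ -3.1429)
p(t) = -22/7 + t
p(-121) + (8315 - 1*2411) = (-22/7 - 121) + (8315 - 1*2411) = -869/7 + (8315 - 2411) = -869/7 + 5904 = 40459/7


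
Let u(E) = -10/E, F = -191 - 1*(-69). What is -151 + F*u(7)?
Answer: 163/7 ≈ 23.286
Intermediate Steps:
F = -122 (F = -191 + 69 = -122)
-151 + F*u(7) = -151 - (-1220)/7 = -151 - 122*(-10/7) = -151 + 1220/7 = 163/7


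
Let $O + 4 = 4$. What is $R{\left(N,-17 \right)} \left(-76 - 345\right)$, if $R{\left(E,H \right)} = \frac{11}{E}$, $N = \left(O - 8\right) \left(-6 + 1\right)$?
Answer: $- \frac{4631}{40} \approx -115.78$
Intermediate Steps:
$O = 0$ ($O = -4 + 4 = 0$)
$N = 40$ ($N = \left(0 - 8\right) \left(-6 + 1\right) = \left(-8\right) \left(-5\right) = 40$)
$R{\left(N,-17 \right)} \left(-76 - 345\right) = \frac{11}{40} \left(-76 - 345\right) = 11 \cdot \frac{1}{40} \left(-421\right) = \frac{11}{40} \left(-421\right) = - \frac{4631}{40}$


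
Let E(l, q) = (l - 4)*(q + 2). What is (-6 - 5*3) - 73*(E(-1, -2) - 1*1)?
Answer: 52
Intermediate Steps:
E(l, q) = (-4 + l)*(2 + q)
(-6 - 5*3) - 73*(E(-1, -2) - 1*1) = (-6 - 5*3) - 73*((-8 - 4*(-2) + 2*(-1) - 1*(-2)) - 1*1) = (-6 - 15) - 73*((-8 + 8 - 2 + 2) - 1) = -21 - 73*(0 - 1) = -21 - 73*(-1) = -21 + 73 = 52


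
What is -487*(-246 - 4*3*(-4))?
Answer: 96426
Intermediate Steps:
-487*(-246 - 4*3*(-4)) = -487*(-246 - 12*(-4)) = -487*(-246 + 48) = -487*(-198) = 96426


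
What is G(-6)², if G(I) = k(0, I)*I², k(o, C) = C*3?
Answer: 419904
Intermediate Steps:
k(o, C) = 3*C
G(I) = 3*I³ (G(I) = (3*I)*I² = 3*I³)
G(-6)² = (3*(-6)³)² = (3*(-216))² = (-648)² = 419904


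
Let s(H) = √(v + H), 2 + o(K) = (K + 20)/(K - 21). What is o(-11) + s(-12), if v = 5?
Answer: -73/32 + I*√7 ≈ -2.2813 + 2.6458*I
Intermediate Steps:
o(K) = -2 + (20 + K)/(-21 + K) (o(K) = -2 + (K + 20)/(K - 21) = -2 + (20 + K)/(-21 + K))
s(H) = √(5 + H)
o(-11) + s(-12) = (62 - 1*(-11))/(-21 - 11) + √(5 - 12) = (62 + 11)/(-32) + √(-7) = -1/32*73 + I*√7 = -73/32 + I*√7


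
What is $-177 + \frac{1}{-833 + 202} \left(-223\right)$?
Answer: $- \frac{111464}{631} \approx -176.65$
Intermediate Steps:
$-177 + \frac{1}{-833 + 202} \left(-223\right) = -177 + \frac{1}{-631} \left(-223\right) = -177 - - \frac{223}{631} = -177 + \frac{223}{631} = - \frac{111464}{631}$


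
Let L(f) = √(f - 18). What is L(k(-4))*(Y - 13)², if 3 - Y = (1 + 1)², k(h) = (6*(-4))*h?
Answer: 196*√78 ≈ 1731.0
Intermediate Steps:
k(h) = -24*h
Y = -1 (Y = 3 - (1 + 1)² = 3 - 1*2² = 3 - 1*4 = 3 - 4 = -1)
L(f) = √(-18 + f)
L(k(-4))*(Y - 13)² = √(-18 - 24*(-4))*(-1 - 13)² = √(-18 + 96)*(-14)² = √78*196 = 196*√78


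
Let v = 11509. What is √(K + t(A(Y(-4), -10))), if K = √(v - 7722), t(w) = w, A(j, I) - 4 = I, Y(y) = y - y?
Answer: √(-6 + √3787) ≈ 7.4524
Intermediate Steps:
Y(y) = 0
A(j, I) = 4 + I
K = √3787 (K = √(11509 - 7722) = √3787 ≈ 61.539)
√(K + t(A(Y(-4), -10))) = √(√3787 + (4 - 10)) = √(√3787 - 6) = √(-6 + √3787)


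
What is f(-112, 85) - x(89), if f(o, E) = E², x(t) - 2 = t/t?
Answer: 7222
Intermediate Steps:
x(t) = 3 (x(t) = 2 + t/t = 2 + 1 = 3)
f(-112, 85) - x(89) = 85² - 1*3 = 7225 - 3 = 7222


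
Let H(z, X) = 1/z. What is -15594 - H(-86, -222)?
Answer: -1341083/86 ≈ -15594.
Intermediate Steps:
-15594 - H(-86, -222) = -15594 - 1/(-86) = -15594 - 1*(-1/86) = -15594 + 1/86 = -1341083/86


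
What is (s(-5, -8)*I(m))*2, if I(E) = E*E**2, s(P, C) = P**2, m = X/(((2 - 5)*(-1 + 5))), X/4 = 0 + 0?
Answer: 0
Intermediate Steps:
X = 0 (X = 4*(0 + 0) = 4*0 = 0)
m = 0 (m = 0/(((2 - 5)*(-1 + 5))) = 0/((-3*4)) = 0/(-12) = 0*(-1/12) = 0)
I(E) = E**3
(s(-5, -8)*I(m))*2 = ((-5)**2*0**3)*2 = (25*0)*2 = 0*2 = 0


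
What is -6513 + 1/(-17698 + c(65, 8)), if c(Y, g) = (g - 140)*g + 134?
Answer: -121272061/18620 ≈ -6513.0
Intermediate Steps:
c(Y, g) = 134 + g*(-140 + g) (c(Y, g) = (-140 + g)*g + 134 = g*(-140 + g) + 134 = 134 + g*(-140 + g))
-6513 + 1/(-17698 + c(65, 8)) = -6513 + 1/(-17698 + (134 + 8**2 - 140*8)) = -6513 + 1/(-17698 + (134 + 64 - 1120)) = -6513 + 1/(-17698 - 922) = -6513 + 1/(-18620) = -6513 - 1/18620 = -121272061/18620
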